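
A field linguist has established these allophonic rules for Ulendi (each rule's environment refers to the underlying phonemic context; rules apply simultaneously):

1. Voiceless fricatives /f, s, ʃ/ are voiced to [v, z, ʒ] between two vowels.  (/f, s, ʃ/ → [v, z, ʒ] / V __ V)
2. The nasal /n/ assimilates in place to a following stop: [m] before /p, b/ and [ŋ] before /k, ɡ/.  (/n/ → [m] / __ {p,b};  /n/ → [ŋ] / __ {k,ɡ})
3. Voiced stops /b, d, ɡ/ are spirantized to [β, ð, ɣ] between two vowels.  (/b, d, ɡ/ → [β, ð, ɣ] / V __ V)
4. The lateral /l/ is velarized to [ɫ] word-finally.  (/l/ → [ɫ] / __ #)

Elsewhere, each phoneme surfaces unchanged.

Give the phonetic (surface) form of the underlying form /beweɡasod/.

[beweɣazod]

/b/ (word-initial) fails the environment for rule 3, so it stays [b].
/e/ (between /b/ and /w/): no rule targets it → [e].
/w/ (between /e/ and /e/): no rule targets it → [w].
/e/ (between /w/ and /ɡ/) is unaffected → [e].
/ɡ/ meets the environment for rule 3 (between two vowels) → [ɣ].
/a/ (between /ɡ/ and /s/) is unaffected → [a].
/s/ (between /a/ and /o/) occurs between two vowels → [z] by rule 1.
/o/ (between /s/ and /d/) is unaffected → [o].
/d/ (word-final): rule 3 targets it, but not between two vowels → unchanged [d].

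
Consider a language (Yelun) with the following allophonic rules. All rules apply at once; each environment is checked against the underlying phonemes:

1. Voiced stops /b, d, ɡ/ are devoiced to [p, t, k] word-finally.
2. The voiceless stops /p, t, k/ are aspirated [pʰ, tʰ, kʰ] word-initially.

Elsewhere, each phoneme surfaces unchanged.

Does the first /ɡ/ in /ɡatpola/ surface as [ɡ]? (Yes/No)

Yes

/ɡ/ — word-initial; rule 1 does not apply here → [ɡ].
The actual realization is [ɡ], which matches [ɡ].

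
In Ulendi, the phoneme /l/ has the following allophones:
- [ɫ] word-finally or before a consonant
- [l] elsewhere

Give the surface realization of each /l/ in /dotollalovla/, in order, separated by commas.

[ɫ], [l], [l], [l]

Occurrence 1 (position 5): word-finally or before a consonant → [ɫ].
Occurrence 2 (position 6): no conditioning environment matches → elsewhere allophone [l].
Occurrence 3 (position 8): no conditioning environment matches → elsewhere allophone [l].
Occurrence 4 (position 11): no conditioning environment matches → elsewhere allophone [l].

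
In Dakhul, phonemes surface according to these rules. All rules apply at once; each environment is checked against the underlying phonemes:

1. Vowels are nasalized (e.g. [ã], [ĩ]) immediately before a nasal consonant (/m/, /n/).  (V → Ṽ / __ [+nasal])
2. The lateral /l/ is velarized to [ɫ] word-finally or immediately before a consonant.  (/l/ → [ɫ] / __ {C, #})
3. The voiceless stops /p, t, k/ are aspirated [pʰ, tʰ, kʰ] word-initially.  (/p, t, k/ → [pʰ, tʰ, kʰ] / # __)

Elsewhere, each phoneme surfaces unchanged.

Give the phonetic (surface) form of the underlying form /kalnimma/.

/k/ — word-initial, word-initially — surfaces as [kʰ] (rule 3).
/a/ (between /k/ and /l/) fails the environment for rule 1, so it stays [a].
/l/ meets the environment for rule 2 (word-finally or immediately before a consonant) → [ɫ].
/n/ (between /l/ and /i/) is unaffected → [n].
Rule 1 applies to /i/ (between /n/ and /m/: before a nasal consonant) → [ĩ].
/m/ (between /i/ and /m/): no rule targets it → [m].
/m/ (between /m/ and /a/) is unaffected → [m].
/a/ (word-final) fails the environment for rule 1, so it stays [a].

[kʰaɫnĩmma]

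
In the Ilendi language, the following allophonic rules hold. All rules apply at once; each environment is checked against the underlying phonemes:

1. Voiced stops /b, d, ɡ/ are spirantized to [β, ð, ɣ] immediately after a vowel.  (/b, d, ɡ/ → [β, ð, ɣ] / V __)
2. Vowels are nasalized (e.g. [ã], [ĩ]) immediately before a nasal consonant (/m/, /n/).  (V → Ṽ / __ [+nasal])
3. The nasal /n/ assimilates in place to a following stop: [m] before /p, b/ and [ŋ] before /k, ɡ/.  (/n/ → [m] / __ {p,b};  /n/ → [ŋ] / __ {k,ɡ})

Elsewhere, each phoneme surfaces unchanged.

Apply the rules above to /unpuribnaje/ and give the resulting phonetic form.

/u/ (word-initial): before a nasal consonant, so rule 2 applies → [ũ].
/n/ (between /u/ and /p/) occurs before a labial or velar stop → [m] by rule 3.
/p/ (between /n/ and /u/): no rule targets it → [p].
/u/ (between /p/ and /r/) is in the target of rule 2 but the environment (before a nasal consonant) is not met → [u].
/r/ — not in any rule's target class → [r].
/i/ (between /r/ and /b/) fails the environment for rule 2, so it stays [i].
/b/ — between /i/ and /n/, immediately after a vowel — surfaces as [β] (rule 1).
/n/ — between /b/ and /a/; rule 3 does not apply here → [n].
/a/ (between /n/ and /j/) fails the environment for rule 2, so it stays [a].
/j/ stays [j].
/e/ — word-final; rule 2 does not apply here → [e].

[ũmpuriβnaje]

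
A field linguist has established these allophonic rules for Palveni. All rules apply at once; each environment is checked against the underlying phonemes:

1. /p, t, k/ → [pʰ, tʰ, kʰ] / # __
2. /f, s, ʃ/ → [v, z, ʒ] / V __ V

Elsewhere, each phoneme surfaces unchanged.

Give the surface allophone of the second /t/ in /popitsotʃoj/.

[t]

/t/ (between /o/ and /ʃ/) fails the environment for rule 1, so it stays [t].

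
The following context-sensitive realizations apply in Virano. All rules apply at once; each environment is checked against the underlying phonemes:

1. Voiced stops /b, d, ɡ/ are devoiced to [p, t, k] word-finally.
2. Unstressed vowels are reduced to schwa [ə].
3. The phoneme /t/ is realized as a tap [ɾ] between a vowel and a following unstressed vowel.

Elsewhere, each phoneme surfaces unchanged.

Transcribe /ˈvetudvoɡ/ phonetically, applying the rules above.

/e/ (between /v/ and /t/) fails the environment for rule 2, so it stays [e].
/t/ (between /e/ and /u/): between a vowel and a following unstressed vowel, so rule 3 applies → [ɾ].
/u/ (between /t/ and /d/): in an unstressed syllable, so rule 2 applies → [ə].
/d/ (between /u/ and /v/): rule 1 targets it, but not word-finally → unchanged [d].
/o/ meets the environment for rule 2 (in an unstressed syllable) → [ə].
Rule 1 applies to /ɡ/ (word-final: word-finally) → [k].

[ˈveɾədvək]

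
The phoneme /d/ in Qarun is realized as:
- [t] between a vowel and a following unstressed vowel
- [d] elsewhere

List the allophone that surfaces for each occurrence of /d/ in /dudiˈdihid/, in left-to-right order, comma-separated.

Occurrence 1 (position 1): no conditioning environment matches → elsewhere allophone [d].
Occurrence 2 (position 3): between a vowel and a following unstressed vowel → [t].
Occurrence 3 (position 5): no conditioning environment matches → elsewhere allophone [d].
Occurrence 4 (position 9): no conditioning environment matches → elsewhere allophone [d].

[d], [t], [d], [d]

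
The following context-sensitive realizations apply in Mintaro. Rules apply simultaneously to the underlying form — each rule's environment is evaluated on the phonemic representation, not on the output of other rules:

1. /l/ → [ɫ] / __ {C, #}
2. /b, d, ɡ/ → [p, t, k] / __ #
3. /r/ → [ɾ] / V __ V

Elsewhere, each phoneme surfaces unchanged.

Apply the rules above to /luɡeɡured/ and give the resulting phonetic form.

[luɡeɡuɾet]

/l/ (word-initial) is in the target of rule 1 but the environment (word-finally or immediately before a consonant) is not met → [l].
/u/ (between /l/ and /ɡ/) is unaffected → [u].
/ɡ/ (between /u/ and /e/) is in the target of rule 2 but the environment (word-finally) is not met → [ɡ].
/e/ (between /ɡ/ and /ɡ/) is unaffected → [e].
/ɡ/ (between /e/ and /u/): rule 2 targets it, but not word-finally → unchanged [ɡ].
/u/ (between /ɡ/ and /r/): no rule targets it → [u].
Rule 3 applies to /r/ (between /u/ and /e/: between two vowels) → [ɾ].
/e/ (between /r/ and /d/) is unaffected → [e].
/d/ (word-final): word-finally, so rule 2 applies → [t].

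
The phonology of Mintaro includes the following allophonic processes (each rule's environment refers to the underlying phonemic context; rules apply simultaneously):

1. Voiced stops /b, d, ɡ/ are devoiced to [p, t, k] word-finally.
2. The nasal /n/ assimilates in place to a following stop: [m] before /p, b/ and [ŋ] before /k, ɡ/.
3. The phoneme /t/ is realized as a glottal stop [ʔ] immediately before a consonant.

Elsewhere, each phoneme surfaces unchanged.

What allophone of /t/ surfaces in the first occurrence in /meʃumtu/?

/t/ (between /m/ and /u/) fails the environment for rule 3, so it stays [t].

[t]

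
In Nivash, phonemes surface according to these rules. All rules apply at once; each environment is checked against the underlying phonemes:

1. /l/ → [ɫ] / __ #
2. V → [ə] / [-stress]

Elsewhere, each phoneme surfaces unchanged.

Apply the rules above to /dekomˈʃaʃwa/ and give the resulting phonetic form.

/d/ — not in any rule's target class → [d].
/e/ (between /d/ and /k/) occurs in an unstressed syllable → [ə] by rule 2.
/k/ (between /e/ and /o/): no rule targets it → [k].
/o/ (between /k/ and /m/): in an unstressed syllable, so rule 2 applies → [ə].
/m/ (between /o/ and /ʃ/): no rule targets it → [m].
/ʃ/ — not in any rule's target class → [ʃ].
/a/ (between /ʃ/ and /ʃ/) fails the environment for rule 2, so it stays [a].
/ʃ/ — not in any rule's target class → [ʃ].
/w/ — not in any rule's target class → [w].
/a/ — word-final, in an unstressed syllable — surfaces as [ə] (rule 2).

[dəkəmˈʃaʃwə]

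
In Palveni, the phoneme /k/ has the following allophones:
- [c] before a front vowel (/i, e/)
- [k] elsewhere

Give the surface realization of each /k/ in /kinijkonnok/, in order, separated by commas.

[c], [k], [k]

Occurrence 1 (position 1): before a front vowel → [c].
Occurrence 2 (position 6): no conditioning environment matches → elsewhere allophone [k].
Occurrence 3 (position 11): no conditioning environment matches → elsewhere allophone [k].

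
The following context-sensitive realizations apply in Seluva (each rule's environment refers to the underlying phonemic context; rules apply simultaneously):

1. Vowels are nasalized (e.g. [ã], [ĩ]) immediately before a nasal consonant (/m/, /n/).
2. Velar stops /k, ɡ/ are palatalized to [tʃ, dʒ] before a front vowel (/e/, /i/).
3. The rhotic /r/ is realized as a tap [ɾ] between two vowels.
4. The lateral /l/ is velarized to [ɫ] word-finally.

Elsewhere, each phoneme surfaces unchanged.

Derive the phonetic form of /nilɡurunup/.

/i/ (between /n/ and /l/) fails the environment for rule 1, so it stays [i].
/l/ (between /i/ and /ɡ/) fails the environment for rule 4, so it stays [l].
/ɡ/ (between /l/ and /u/) is in the target of rule 2 but the environment (before a front vowel) is not met → [ɡ].
/u/ — between /ɡ/ and /r/; rule 1 does not apply here → [u].
/r/ (between /u/ and /u/) occurs between two vowels → [ɾ] by rule 3.
/u/ (between /r/ and /n/): before a nasal consonant, so rule 1 applies → [ũ].
/u/ (between /n/ and /p/) fails the environment for rule 1, so it stays [u].

[nilɡuɾũnup]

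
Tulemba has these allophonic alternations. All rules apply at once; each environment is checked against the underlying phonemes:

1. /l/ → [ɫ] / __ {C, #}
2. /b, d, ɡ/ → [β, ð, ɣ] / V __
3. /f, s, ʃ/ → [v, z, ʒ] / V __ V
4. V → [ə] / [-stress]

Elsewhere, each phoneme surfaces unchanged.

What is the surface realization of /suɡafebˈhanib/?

[səɣəvəβˈhanəβ]

/s/ (word-initial) fails the environment for rule 3, so it stays [s].
/u/ (between /s/ and /ɡ/): in an unstressed syllable, so rule 4 applies → [ə].
/ɡ/ — between /u/ and /a/, immediately after a vowel — surfaces as [ɣ] (rule 2).
/a/ (between /ɡ/ and /f/): in an unstressed syllable, so rule 4 applies → [ə].
/f/ (between /a/ and /e/) occurs between two vowels → [v] by rule 3.
/e/ meets the environment for rule 4 (in an unstressed syllable) → [ə].
/b/ (between /e/ and /h/): immediately after a vowel, so rule 2 applies → [β].
/a/ (between /h/ and /n/) fails the environment for rule 4, so it stays [a].
/i/ meets the environment for rule 4 (in an unstressed syllable) → [ə].
/b/ meets the environment for rule 2 (immediately after a vowel) → [β].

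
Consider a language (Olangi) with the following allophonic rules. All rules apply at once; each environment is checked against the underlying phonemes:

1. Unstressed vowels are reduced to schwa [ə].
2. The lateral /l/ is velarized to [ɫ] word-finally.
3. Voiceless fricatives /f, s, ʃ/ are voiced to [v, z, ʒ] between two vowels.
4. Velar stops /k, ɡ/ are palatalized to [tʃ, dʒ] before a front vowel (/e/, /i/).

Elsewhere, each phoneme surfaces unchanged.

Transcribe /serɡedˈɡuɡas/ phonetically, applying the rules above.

[sərdʒədˈɡuɡəs]

/s/ (word-initial) fails the environment for rule 3, so it stays [s].
Rule 1 applies to /e/ (between /s/ and /r/: in an unstressed syllable) → [ə].
/ɡ/ — between /r/ and /e/, before a front vowel — surfaces as [dʒ] (rule 4).
Rule 1 applies to /e/ (between /ɡ/ and /d/: in an unstressed syllable) → [ə].
/ɡ/ — between /d/ and /u/; rule 4 does not apply here → [ɡ].
/u/ — between /ɡ/ and /ɡ/; rule 1 does not apply here → [u].
/ɡ/ (between /u/ and /a/) fails the environment for rule 4, so it stays [ɡ].
/a/ (between /ɡ/ and /s/) occurs in an unstressed syllable → [ə] by rule 1.
/s/ — word-final; rule 3 does not apply here → [s].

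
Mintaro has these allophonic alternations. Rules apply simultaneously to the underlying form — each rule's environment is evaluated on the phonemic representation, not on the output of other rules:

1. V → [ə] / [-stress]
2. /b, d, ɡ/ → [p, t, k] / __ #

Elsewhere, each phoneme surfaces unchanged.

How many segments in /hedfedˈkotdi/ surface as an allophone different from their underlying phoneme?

3

Segments that undergo a rule: /e/ → [ə] (rule 1); /e/ → [ə] (rule 1); /i/ → [ə] (rule 1).
All other segments surface unchanged.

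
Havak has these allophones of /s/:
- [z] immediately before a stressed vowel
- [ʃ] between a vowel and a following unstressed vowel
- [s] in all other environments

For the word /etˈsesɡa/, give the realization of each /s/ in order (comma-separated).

[z], [s]

Occurrence 1 (position 3): immediately before a stressed vowel → [z].
Occurrence 2 (position 5): no conditioning environment matches → elsewhere allophone [s].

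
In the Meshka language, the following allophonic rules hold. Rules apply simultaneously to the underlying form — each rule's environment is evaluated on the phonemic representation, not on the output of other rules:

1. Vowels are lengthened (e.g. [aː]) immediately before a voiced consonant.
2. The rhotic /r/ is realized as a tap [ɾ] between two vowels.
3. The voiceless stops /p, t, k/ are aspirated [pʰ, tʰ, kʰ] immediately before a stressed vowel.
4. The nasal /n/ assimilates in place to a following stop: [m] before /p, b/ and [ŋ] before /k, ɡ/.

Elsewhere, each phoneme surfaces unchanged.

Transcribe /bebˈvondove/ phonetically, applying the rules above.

/b/ stays [b].
/e/ meets the environment for rule 1 (before a voiced consonant) → [eː].
/b/ stays [b].
/v/ stays [v].
/o/ meets the environment for rule 1 (before a voiced consonant) → [oː].
/n/ (between /o/ and /d/) is in the target of rule 4 but the environment (before a labial or velar stop) is not met → [n].
/d/ — not in any rule's target class → [d].
/o/ (between /d/ and /v/): before a voiced consonant, so rule 1 applies → [oː].
/v/ stays [v].
/e/ (word-final) is in the target of rule 1 but the environment (before a voiced consonant) is not met → [e].

[beːbˈvoːndoːve]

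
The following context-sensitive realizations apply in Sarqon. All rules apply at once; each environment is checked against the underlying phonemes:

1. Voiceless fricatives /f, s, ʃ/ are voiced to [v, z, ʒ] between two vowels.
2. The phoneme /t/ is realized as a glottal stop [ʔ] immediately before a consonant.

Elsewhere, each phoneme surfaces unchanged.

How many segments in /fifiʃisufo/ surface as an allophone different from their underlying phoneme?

Segments that undergo a rule: /f/ → [v] (rule 1); /ʃ/ → [ʒ] (rule 1); /s/ → [z] (rule 1); /f/ → [v] (rule 1).
All other segments surface unchanged.

4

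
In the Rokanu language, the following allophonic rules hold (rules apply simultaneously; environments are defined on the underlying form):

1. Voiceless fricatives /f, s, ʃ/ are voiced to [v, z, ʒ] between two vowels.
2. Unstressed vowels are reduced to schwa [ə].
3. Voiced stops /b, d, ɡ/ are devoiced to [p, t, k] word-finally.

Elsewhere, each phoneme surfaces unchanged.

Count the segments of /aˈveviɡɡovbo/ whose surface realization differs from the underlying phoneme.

Segments that undergo a rule: /a/ → [ə] (rule 2); /i/ → [ə] (rule 2); /o/ → [ə] (rule 2); /o/ → [ə] (rule 2).
All other segments surface unchanged.

4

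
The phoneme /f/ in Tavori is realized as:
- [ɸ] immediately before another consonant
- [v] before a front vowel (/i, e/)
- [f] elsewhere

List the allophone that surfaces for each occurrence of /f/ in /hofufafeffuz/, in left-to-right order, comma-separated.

Occurrence 1 (position 3): no conditioning environment matches → elsewhere allophone [f].
Occurrence 2 (position 5): no conditioning environment matches → elsewhere allophone [f].
Occurrence 3 (position 7): before a front vowel (/i, e/) → [v].
Occurrence 4 (position 9): immediately before another consonant → [ɸ].
Occurrence 5 (position 10): no conditioning environment matches → elsewhere allophone [f].

[f], [f], [v], [ɸ], [f]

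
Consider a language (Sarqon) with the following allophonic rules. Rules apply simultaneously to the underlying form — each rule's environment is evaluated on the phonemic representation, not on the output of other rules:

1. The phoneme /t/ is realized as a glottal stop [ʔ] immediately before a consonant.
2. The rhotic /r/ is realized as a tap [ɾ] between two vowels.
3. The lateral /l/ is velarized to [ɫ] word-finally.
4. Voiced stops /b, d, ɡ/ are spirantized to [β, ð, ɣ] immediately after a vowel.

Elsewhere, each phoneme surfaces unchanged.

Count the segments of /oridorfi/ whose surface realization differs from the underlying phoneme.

Segments that undergo a rule: /r/ → [ɾ] (rule 2); /d/ → [ð] (rule 4).
All other segments surface unchanged.

2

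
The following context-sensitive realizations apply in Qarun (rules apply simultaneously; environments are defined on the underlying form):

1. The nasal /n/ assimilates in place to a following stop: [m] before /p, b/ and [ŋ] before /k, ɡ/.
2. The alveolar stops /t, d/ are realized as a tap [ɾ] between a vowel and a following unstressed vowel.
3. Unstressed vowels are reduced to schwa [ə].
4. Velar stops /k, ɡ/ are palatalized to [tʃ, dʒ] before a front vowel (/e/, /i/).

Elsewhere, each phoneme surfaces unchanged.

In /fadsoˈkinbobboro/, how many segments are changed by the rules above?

Segments that undergo a rule: /a/ → [ə] (rule 3); /o/ → [ə] (rule 3); /k/ → [tʃ] (rule 4); /n/ → [m] (rule 1); /o/ → [ə] (rule 3); /o/ → [ə] (rule 3); /o/ → [ə] (rule 3).
All other segments surface unchanged.

7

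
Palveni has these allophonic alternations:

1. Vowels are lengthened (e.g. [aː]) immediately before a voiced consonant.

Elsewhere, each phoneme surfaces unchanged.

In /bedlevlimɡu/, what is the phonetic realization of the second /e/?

/e/ meets the environment for rule 1 (before a voiced consonant) → [eː].

[eː]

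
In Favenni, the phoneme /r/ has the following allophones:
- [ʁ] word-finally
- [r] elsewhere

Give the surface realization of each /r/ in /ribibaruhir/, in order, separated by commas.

[r], [r], [ʁ]

Occurrence 1 (position 1): no conditioning environment matches → elsewhere allophone [r].
Occurrence 2 (position 7): no conditioning environment matches → elsewhere allophone [r].
Occurrence 3 (position 11): word-finally → [ʁ].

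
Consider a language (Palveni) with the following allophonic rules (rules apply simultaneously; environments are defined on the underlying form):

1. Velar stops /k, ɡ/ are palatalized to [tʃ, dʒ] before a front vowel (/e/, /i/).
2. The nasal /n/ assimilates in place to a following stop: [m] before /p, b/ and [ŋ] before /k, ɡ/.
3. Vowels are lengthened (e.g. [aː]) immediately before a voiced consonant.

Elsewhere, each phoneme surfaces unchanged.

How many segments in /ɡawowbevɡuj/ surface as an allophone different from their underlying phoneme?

4

Segments that undergo a rule: /a/ → [aː] (rule 3); /o/ → [oː] (rule 3); /e/ → [eː] (rule 3); /u/ → [uː] (rule 3).
All other segments surface unchanged.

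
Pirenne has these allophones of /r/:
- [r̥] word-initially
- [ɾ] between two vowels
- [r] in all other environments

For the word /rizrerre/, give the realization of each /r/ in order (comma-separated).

Occurrence 1 (position 1): word-initially → [r̥].
Occurrence 2 (position 4): no conditioning environment matches → elsewhere allophone [r].
Occurrence 3 (position 6): no conditioning environment matches → elsewhere allophone [r].
Occurrence 4 (position 7): no conditioning environment matches → elsewhere allophone [r].

[r̥], [r], [r], [r]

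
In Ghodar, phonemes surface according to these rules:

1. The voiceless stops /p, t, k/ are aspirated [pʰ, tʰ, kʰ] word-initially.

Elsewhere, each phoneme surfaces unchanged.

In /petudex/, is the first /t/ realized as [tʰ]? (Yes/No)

No

/t/ (between /e/ and /u/) is in the target of rule 1 but the environment (word-initially) is not met → [t].
The actual realization is [t], not [tʰ].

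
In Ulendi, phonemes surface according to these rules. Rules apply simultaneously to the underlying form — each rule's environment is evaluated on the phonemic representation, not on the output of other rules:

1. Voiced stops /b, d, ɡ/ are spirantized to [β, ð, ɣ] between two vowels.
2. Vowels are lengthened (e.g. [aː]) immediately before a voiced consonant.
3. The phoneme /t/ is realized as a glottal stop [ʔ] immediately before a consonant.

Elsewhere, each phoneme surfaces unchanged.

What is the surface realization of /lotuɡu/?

/l/ (word-initial): no rule targets it → [l].
/o/ (between /l/ and /t/) is in the target of rule 2 but the environment (before a voiced consonant) is not met → [o].
/t/ (between /o/ and /u/) is in the target of rule 3 but the environment (immediately before a consonant) is not met → [t].
/u/ (between /t/ and /ɡ/): before a voiced consonant, so rule 2 applies → [uː].
/ɡ/ (between /u/ and /u/): between two vowels, so rule 1 applies → [ɣ].
/u/ (word-final) fails the environment for rule 2, so it stays [u].

[lotuːɣu]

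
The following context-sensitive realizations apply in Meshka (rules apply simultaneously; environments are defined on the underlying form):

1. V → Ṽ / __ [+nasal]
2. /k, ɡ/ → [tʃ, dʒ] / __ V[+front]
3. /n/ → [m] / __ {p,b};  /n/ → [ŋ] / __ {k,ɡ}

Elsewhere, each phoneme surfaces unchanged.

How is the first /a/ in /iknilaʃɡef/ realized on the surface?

[a]

/a/ (between /l/ and /ʃ/) is in the target of rule 1 but the environment (before a nasal consonant) is not met → [a].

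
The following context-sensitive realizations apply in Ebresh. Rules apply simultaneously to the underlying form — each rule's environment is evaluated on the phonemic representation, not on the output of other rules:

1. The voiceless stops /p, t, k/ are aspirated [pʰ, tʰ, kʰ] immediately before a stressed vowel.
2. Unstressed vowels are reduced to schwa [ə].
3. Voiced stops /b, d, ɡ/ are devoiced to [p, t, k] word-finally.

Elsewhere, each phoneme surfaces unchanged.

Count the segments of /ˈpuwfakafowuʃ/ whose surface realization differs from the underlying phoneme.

5

Segments that undergo a rule: /p/ → [pʰ] (rule 1); /a/ → [ə] (rule 2); /a/ → [ə] (rule 2); /o/ → [ə] (rule 2); /u/ → [ə] (rule 2).
All other segments surface unchanged.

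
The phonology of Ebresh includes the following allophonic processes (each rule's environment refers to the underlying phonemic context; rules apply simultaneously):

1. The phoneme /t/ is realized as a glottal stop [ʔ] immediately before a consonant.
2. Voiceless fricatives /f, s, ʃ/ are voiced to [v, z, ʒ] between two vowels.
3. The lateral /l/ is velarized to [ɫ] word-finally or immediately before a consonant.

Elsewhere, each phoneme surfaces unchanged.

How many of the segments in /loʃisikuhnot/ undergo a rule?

2

Segments that undergo a rule: /ʃ/ → [ʒ] (rule 2); /s/ → [z] (rule 2).
All other segments surface unchanged.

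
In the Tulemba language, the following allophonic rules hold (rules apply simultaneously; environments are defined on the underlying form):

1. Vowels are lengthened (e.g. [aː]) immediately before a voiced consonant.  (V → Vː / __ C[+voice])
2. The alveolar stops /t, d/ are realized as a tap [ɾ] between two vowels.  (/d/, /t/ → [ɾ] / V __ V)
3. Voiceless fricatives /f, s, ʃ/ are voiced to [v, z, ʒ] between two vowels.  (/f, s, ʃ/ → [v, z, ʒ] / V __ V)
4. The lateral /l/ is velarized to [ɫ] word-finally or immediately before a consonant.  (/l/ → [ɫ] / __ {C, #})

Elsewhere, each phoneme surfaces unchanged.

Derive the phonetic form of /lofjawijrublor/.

/l/ (word-initial) fails the environment for rule 4, so it stays [l].
/o/ (between /l/ and /f/): rule 1 targets it, but not before a voiced consonant → unchanged [o].
/f/ (between /o/ and /j/) is in the target of rule 3 but the environment (between two vowels) is not met → [f].
/j/ (between /f/ and /a/): no rule targets it → [j].
/a/ meets the environment for rule 1 (before a voiced consonant) → [aː].
/w/ — not in any rule's target class → [w].
Rule 1 applies to /i/ (between /w/ and /j/: before a voiced consonant) → [iː].
/j/ — not in any rule's target class → [j].
/r/ — not in any rule's target class → [r].
Rule 1 applies to /u/ (between /r/ and /b/: before a voiced consonant) → [uː].
/b/ stays [b].
/l/ (between /b/ and /o/) is in the target of rule 4 but the environment (word-finally or immediately before a consonant) is not met → [l].
/o/ (between /l/ and /r/) occurs before a voiced consonant → [oː] by rule 1.
/r/ (word-final) is unaffected → [r].

[lofjaːwiːjruːbloːr]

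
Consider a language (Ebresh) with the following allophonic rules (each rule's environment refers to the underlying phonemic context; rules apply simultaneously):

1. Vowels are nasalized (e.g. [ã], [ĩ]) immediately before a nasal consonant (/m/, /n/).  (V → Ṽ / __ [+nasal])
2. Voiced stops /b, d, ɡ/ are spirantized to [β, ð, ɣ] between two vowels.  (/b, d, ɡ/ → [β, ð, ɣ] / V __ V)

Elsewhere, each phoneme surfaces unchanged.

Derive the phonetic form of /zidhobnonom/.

/i/ (between /z/ and /d/): rule 1 targets it, but not before a nasal consonant → unchanged [i].
/d/ (between /i/ and /h/): rule 2 targets it, but not between two vowels → unchanged [d].
/o/ (between /h/ and /b/) fails the environment for rule 1, so it stays [o].
/b/ (between /o/ and /n/) is in the target of rule 2 but the environment (between two vowels) is not met → [b].
/o/ (between /n/ and /n/) occurs before a nasal consonant → [õ] by rule 1.
/o/ (between /n/ and /m/): before a nasal consonant, so rule 1 applies → [õ].

[zidhobnõnõm]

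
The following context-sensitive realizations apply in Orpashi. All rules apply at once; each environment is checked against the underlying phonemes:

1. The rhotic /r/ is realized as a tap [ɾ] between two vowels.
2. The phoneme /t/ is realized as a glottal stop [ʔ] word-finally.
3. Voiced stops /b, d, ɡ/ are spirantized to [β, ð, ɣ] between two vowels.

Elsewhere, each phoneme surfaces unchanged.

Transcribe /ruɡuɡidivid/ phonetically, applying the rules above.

/r/ (word-initial) fails the environment for rule 1, so it stays [r].
/ɡ/ (between /u/ and /u/): between two vowels, so rule 3 applies → [ɣ].
/ɡ/ (between /u/ and /i/): between two vowels, so rule 3 applies → [ɣ].
/d/ (between /i/ and /i/): between two vowels, so rule 3 applies → [ð].
/d/ — word-final; rule 3 does not apply here → [d].

[ruɣuɣiðivid]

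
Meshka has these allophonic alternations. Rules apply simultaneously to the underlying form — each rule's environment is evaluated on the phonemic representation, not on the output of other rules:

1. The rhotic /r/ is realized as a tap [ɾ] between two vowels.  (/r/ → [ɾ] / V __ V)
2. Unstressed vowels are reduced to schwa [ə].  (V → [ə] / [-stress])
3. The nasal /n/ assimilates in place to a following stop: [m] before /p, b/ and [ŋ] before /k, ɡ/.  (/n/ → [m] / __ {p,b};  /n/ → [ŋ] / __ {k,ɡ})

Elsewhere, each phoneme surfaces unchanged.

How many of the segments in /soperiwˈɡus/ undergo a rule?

Segments that undergo a rule: /o/ → [ə] (rule 2); /e/ → [ə] (rule 2); /r/ → [ɾ] (rule 1); /i/ → [ə] (rule 2).
All other segments surface unchanged.

4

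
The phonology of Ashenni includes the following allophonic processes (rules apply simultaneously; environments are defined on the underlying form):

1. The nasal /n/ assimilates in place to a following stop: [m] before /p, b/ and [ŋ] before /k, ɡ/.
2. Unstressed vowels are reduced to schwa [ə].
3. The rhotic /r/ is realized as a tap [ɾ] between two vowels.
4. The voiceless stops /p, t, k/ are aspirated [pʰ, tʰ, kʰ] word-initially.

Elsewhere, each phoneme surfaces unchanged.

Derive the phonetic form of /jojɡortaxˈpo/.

/j/ (word-initial): no rule targets it → [j].
Rule 2 applies to /o/ (between /j/ and /j/: in an unstressed syllable) → [ə].
/j/ — not in any rule's target class → [j].
/ɡ/ (between /j/ and /o/) is unaffected → [ɡ].
/o/ — between /ɡ/ and /r/, in an unstressed syllable — surfaces as [ə] (rule 2).
/r/ — between /o/ and /t/; rule 3 does not apply here → [r].
/t/ (between /r/ and /a/) is in the target of rule 4 but the environment (word-initially) is not met → [t].
/a/ — between /t/ and /x/, in an unstressed syllable — surfaces as [ə] (rule 2).
/x/ (between /a/ and /p/): no rule targets it → [x].
/p/ (between /x/ and /o/) is in the target of rule 4 but the environment (word-initially) is not met → [p].
/o/ (word-final): rule 2 targets it, but not in an unstressed syllable → unchanged [o].

[jəjɡərtəxˈpo]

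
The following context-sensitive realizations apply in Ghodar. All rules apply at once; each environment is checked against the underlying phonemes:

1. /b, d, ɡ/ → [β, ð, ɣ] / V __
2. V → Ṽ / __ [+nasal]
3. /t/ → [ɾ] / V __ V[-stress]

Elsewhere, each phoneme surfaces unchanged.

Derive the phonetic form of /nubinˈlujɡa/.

/n/ stays [n].
/u/ — between /n/ and /b/; rule 2 does not apply here → [u].
/b/ meets the environment for rule 1 (immediately after a vowel) → [β].
/i/ (between /b/ and /n/) occurs before a nasal consonant → [ĩ] by rule 2.
/n/ stays [n].
/l/ stays [l].
/u/ (between /l/ and /j/) is in the target of rule 2 but the environment (before a nasal consonant) is not met → [u].
/j/ (between /u/ and /ɡ/) is unaffected → [j].
/ɡ/ (between /j/ and /a/) fails the environment for rule 1, so it stays [ɡ].
/a/ (word-final) is in the target of rule 2 but the environment (before a nasal consonant) is not met → [a].

[nuβĩnˈlujɡa]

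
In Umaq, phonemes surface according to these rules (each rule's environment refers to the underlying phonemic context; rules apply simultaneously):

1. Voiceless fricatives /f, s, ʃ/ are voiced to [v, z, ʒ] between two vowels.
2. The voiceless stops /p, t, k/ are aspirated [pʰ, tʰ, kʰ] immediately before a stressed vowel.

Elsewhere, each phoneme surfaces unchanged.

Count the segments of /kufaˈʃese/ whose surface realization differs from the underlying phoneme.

3

Segments that undergo a rule: /f/ → [v] (rule 1); /ʃ/ → [ʒ] (rule 1); /s/ → [z] (rule 1).
All other segments surface unchanged.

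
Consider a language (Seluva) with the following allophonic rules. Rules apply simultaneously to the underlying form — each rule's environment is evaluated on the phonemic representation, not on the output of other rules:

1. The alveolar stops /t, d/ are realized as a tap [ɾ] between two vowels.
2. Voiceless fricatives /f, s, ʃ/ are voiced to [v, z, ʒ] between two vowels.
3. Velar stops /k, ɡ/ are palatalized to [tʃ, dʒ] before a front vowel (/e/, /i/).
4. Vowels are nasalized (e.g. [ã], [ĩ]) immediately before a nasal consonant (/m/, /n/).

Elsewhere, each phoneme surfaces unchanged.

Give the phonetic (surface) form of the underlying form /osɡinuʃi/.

/o/ (word-initial): rule 4 targets it, but not before a nasal consonant → unchanged [o].
/s/ (between /o/ and /ɡ/) is in the target of rule 2 but the environment (between two vowels) is not met → [s].
/ɡ/ — between /s/ and /i/, before a front vowel — surfaces as [dʒ] (rule 3).
/i/ meets the environment for rule 4 (before a nasal consonant) → [ĩ].
/n/ (between /i/ and /u/) is unaffected → [n].
/u/ (between /n/ and /ʃ/): rule 4 targets it, but not before a nasal consonant → unchanged [u].
/ʃ/ (between /u/ and /i/) occurs between two vowels → [ʒ] by rule 2.
/i/ (word-final): rule 4 targets it, but not before a nasal consonant → unchanged [i].

[osdʒĩnuʒi]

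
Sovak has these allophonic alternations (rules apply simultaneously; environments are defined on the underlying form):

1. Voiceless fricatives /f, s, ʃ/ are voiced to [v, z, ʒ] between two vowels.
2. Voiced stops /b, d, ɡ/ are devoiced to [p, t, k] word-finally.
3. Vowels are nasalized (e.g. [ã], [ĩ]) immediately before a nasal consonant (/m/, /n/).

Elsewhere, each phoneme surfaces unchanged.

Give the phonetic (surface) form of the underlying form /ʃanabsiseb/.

/ʃ/ (word-initial): rule 1 targets it, but not between two vowels → unchanged [ʃ].
/a/ — between /ʃ/ and /n/, before a nasal consonant — surfaces as [ã] (rule 3).
/n/ — not in any rule's target class → [n].
/a/ (between /n/ and /b/): rule 3 targets it, but not before a nasal consonant → unchanged [a].
/b/ (between /a/ and /s/): rule 2 targets it, but not word-finally → unchanged [b].
/s/ — between /b/ and /i/; rule 1 does not apply here → [s].
/i/ (between /s/ and /s/) is in the target of rule 3 but the environment (before a nasal consonant) is not met → [i].
/s/ (between /i/ and /e/): between two vowels, so rule 1 applies → [z].
/e/ (between /s/ and /b/) fails the environment for rule 3, so it stays [e].
/b/ meets the environment for rule 2 (word-finally) → [p].

[ʃãnabsizep]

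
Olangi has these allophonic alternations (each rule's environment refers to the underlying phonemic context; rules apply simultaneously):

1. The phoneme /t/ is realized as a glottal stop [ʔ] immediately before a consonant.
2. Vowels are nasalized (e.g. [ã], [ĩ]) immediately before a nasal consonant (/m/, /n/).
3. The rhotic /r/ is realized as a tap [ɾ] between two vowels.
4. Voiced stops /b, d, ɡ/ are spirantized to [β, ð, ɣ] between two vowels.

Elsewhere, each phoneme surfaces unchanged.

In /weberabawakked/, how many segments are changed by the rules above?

Segments that undergo a rule: /b/ → [β] (rule 4); /r/ → [ɾ] (rule 3); /b/ → [β] (rule 4).
All other segments surface unchanged.

3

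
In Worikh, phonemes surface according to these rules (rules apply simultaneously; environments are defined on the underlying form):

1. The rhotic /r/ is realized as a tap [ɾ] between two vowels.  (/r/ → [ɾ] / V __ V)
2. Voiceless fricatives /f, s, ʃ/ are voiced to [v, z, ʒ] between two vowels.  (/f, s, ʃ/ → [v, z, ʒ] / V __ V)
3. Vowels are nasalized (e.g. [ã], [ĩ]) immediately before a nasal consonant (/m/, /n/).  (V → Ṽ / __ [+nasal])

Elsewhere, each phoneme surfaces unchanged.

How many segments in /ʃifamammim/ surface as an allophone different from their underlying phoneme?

Segments that undergo a rule: /f/ → [v] (rule 2); /a/ → [ã] (rule 3); /a/ → [ã] (rule 3); /i/ → [ĩ] (rule 3).
All other segments surface unchanged.

4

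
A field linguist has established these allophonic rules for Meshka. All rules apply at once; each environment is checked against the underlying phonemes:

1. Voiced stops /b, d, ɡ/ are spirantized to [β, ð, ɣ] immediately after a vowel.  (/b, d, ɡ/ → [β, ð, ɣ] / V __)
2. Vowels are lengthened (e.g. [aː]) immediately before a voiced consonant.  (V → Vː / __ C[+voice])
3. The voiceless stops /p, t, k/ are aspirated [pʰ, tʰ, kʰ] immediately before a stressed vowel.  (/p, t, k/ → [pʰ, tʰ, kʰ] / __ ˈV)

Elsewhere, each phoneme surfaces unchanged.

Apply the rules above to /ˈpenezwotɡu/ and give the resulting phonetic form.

[ˈpʰeːneːzwotɡu]

/p/ — word-initial, immediately before a stressed vowel — surfaces as [pʰ] (rule 3).
/e/ (between /p/ and /n/): before a voiced consonant, so rule 2 applies → [eː].
/n/ — not in any rule's target class → [n].
Rule 2 applies to /e/ (between /n/ and /z/: before a voiced consonant) → [eː].
/z/ stays [z].
/w/ (between /z/ and /o/) is unaffected → [w].
/o/ — between /w/ and /t/; rule 2 does not apply here → [o].
/t/ (between /o/ and /ɡ/) fails the environment for rule 3, so it stays [t].
/ɡ/ (between /t/ and /u/): rule 1 targets it, but not immediately after a vowel → unchanged [ɡ].
/u/ — word-final; rule 2 does not apply here → [u].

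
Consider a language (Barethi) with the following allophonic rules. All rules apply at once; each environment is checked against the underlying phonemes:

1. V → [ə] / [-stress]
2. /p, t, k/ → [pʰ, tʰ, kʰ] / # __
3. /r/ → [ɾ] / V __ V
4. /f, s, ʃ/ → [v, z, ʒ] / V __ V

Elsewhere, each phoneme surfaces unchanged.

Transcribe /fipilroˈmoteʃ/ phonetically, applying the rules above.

/f/ (word-initial) fails the environment for rule 4, so it stays [f].
/i/ meets the environment for rule 1 (in an unstressed syllable) → [ə].
/p/ (between /i/ and /i/): rule 2 targets it, but not word-initially → unchanged [p].
Rule 1 applies to /i/ (between /p/ and /l/: in an unstressed syllable) → [ə].
/l/ (between /i/ and /r/) is unaffected → [l].
/r/ (between /l/ and /o/) fails the environment for rule 3, so it stays [r].
/o/ — between /r/ and /m/, in an unstressed syllable — surfaces as [ə] (rule 1).
/m/ — not in any rule's target class → [m].
/o/ (between /m/ and /t/) is in the target of rule 1 but the environment (in an unstressed syllable) is not met → [o].
/t/ (between /o/ and /e/) fails the environment for rule 2, so it stays [t].
/e/ (between /t/ and /ʃ/): in an unstressed syllable, so rule 1 applies → [ə].
/ʃ/ — word-final; rule 4 does not apply here → [ʃ].

[fəpəlrəˈmotəʃ]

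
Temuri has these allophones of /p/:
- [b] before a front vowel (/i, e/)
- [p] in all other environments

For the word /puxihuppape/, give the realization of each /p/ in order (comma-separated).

Occurrence 1 (position 1): no conditioning environment matches → elsewhere allophone [p].
Occurrence 2 (position 7): no conditioning environment matches → elsewhere allophone [p].
Occurrence 3 (position 8): no conditioning environment matches → elsewhere allophone [p].
Occurrence 4 (position 10): before a front vowel (/i, e/) → [b].

[p], [p], [p], [b]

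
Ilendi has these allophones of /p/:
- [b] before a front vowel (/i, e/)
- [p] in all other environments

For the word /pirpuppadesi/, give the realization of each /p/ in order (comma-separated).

Occurrence 1 (position 1): before a front vowel (/i, e/) → [b].
Occurrence 2 (position 4): no conditioning environment matches → elsewhere allophone [p].
Occurrence 3 (position 6): no conditioning environment matches → elsewhere allophone [p].
Occurrence 4 (position 7): no conditioning environment matches → elsewhere allophone [p].

[b], [p], [p], [p]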